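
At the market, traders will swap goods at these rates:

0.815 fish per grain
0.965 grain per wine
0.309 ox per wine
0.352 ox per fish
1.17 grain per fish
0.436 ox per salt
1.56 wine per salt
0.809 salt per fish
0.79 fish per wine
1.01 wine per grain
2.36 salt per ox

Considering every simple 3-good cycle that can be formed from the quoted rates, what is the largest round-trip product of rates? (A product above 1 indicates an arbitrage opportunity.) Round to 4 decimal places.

1.1376

ox→salt→wine→ox: 2.36 × 1.56 × 0.309 = 1.13761
salt→wine→fish→salt: 1.56 × 0.79 × 0.809 = 0.99701
fish→grain→wine→fish: 1.17 × 1.01 × 0.79 = 0.93354
Maximum is ox→salt→wine→ox at 1.1376; arbitrage exists.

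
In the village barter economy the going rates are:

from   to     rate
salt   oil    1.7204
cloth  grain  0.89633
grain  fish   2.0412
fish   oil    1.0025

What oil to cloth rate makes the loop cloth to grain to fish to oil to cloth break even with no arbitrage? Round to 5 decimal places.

0.54521

Known legs of the cycle: 0.89633 × 2.0412 × 1.0025 = 1.83416276799
For no arbitrage the full-cycle product must be 1, so the missing rate is 1 / 1.83416276799 ≈ 0.5452079.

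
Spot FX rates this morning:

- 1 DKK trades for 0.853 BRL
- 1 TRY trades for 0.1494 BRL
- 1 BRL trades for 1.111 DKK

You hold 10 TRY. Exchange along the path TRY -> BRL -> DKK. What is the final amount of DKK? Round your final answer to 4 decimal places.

10 TRY × 0.1494 = 1.494 BRL
1.494 BRL × 1.111 = 1.659834 DKK

1.6598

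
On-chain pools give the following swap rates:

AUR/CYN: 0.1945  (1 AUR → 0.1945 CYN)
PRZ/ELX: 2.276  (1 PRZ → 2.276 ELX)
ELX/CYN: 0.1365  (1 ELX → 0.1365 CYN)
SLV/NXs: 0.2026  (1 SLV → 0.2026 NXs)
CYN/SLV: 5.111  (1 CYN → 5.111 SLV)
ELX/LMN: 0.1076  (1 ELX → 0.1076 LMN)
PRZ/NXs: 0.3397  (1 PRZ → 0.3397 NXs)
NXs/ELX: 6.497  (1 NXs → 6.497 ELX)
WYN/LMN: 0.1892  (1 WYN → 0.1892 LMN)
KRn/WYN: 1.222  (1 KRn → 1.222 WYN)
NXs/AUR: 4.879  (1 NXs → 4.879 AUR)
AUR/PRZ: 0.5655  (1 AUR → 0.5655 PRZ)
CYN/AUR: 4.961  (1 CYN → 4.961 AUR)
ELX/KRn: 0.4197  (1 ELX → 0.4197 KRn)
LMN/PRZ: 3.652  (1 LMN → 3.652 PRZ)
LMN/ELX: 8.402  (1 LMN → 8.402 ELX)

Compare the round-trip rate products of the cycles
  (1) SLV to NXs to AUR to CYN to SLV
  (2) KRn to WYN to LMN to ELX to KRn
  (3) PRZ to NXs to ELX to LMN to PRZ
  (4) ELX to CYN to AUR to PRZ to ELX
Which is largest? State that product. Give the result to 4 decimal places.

(1) 0.2026 × 4.879 × 0.1945 × 5.111 = 0.98264
(2) 1.222 × 0.1892 × 8.402 × 0.4197 = 0.81529
(3) 0.3397 × 6.497 × 0.1076 × 3.652 = 0.86726
(4) 0.1365 × 4.961 × 0.5655 × 2.276 = 0.87158
Highest is cycle (1) at 0.9826 (≤1, no arbitrage).

0.9826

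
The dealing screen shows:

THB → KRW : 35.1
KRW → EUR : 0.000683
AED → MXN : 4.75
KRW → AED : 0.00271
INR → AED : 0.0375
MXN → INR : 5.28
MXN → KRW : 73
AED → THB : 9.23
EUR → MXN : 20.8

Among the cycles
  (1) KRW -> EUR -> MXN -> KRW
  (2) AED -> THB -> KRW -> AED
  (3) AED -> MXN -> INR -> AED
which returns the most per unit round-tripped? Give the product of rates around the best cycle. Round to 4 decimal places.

1.0371

(1) 0.000683 × 20.8 × 73 = 1.03707
(2) 9.23 × 35.1 × 0.00271 = 0.87797
(3) 4.75 × 5.28 × 0.0375 = 0.94050
Highest is cycle (1) at 1.0371 (>1, arbitrage).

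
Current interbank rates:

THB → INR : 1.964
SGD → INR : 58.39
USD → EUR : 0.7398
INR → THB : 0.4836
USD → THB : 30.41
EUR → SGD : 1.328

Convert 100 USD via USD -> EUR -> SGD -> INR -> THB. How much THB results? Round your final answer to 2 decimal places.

2774.20

100 USD × 0.7398 = 73.98 EUR
73.98 EUR × 1.328 = 98.24544 SGD
98.24544 SGD × 58.39 = 5736.5512416 INR
5736.5512416 INR × 0.4836 = 2774.19618043776 THB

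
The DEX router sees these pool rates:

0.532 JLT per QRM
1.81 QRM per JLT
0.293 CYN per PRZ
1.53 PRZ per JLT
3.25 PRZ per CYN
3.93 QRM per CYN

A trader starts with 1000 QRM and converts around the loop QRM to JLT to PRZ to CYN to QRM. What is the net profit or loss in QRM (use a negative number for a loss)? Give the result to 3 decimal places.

1000 QRM × 0.532 = 532 JLT
532 JLT × 1.53 = 813.96 PRZ
813.96 PRZ × 0.293 = 238.49028 CYN
238.49028 CYN × 3.93 = 937.2668004 QRM
Net change: 937.2668004 − 1000 = -62.7331996 QRM

-62.733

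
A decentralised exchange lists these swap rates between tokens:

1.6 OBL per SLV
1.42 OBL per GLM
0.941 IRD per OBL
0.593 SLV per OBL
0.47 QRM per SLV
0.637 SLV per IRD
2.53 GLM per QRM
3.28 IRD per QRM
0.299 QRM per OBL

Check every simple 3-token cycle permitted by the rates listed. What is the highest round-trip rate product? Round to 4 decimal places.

QRM→GLM→OBL→QRM: 2.53 × 1.42 × 0.299 = 1.07419
QRM→IRD→SLV→QRM: 3.28 × 0.637 × 0.47 = 0.98200
SLV→OBL→IRD→SLV: 1.6 × 0.941 × 0.637 = 0.95907
Maximum is QRM→GLM→OBL→QRM at 1.0742; arbitrage exists.

1.0742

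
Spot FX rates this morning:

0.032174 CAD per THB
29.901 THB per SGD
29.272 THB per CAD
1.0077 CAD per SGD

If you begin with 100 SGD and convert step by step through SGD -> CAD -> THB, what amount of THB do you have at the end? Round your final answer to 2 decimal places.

2949.74

100 SGD × 1.0077 = 100.77 CAD
100.77 CAD × 29.272 = 2949.73944 THB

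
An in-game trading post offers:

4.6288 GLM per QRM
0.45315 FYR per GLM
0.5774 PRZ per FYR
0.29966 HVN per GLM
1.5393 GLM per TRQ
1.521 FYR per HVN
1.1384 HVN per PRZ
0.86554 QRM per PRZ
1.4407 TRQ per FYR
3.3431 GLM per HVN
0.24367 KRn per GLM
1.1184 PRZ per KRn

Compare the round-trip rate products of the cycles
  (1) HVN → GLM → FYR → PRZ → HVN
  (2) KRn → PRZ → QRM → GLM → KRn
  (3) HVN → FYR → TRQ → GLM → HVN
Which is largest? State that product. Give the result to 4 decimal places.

1.0918

(1) 3.3431 × 0.45315 × 0.5774 × 1.1384 = 0.99578
(2) 1.1184 × 0.86554 × 4.6288 × 0.24367 = 1.09183
(3) 1.521 × 1.4407 × 1.5393 × 0.29966 = 1.01078
Highest is cycle (2) at 1.0918 (>1, arbitrage).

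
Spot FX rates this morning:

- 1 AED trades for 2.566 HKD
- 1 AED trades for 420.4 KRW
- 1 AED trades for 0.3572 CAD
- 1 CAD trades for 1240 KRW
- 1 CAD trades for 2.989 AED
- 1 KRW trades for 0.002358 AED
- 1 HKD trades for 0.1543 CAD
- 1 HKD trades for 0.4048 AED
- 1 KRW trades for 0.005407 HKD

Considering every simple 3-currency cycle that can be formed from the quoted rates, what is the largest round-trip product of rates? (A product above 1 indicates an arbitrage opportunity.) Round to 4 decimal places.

1.1834

CAD→AED→HKD→CAD: 2.989 × 2.566 × 0.1543 = 1.18345
CAD→KRW→AED→CAD: 1240 × 0.002358 × 0.3572 = 1.04442
CAD→KRW→HKD→CAD: 1240 × 0.005407 × 0.1543 = 1.03453
KRW→HKD→AED→KRW: 0.005407 × 0.4048 × 420.4 = 0.92015
Maximum is CAD→AED→HKD→CAD at 1.1834; arbitrage exists.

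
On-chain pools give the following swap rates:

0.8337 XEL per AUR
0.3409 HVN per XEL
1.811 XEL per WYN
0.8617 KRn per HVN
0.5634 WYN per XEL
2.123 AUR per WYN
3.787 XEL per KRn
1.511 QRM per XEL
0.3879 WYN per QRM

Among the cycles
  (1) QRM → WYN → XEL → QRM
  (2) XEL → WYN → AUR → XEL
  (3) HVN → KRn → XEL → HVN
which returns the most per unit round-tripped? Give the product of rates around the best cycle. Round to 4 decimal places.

(1) 0.3879 × 1.811 × 1.511 = 1.06146
(2) 0.5634 × 2.123 × 0.8337 = 0.99719
(3) 0.8617 × 3.787 × 0.3409 = 1.11244
Highest is cycle (3) at 1.1124 (>1, arbitrage).

1.1124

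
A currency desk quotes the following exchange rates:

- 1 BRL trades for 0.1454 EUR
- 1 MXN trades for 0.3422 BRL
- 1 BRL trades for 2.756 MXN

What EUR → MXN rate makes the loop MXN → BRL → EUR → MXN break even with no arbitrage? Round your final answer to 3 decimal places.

20.098

Known legs of the cycle: 0.3422 × 0.1454 = 0.04975588
For no arbitrage the full-cycle product must be 1, so the missing rate is 1 / 0.04975588 ≈ 20.09813.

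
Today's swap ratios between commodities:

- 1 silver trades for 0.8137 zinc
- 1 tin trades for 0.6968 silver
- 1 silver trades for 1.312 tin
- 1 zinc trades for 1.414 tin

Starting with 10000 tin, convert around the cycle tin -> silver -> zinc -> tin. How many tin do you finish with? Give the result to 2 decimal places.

10000 tin × 0.6968 = 6968 silver
6968 silver × 0.8137 = 5669.8616 zinc
5669.8616 zinc × 1.414 = 8017.1843024 tin

8017.18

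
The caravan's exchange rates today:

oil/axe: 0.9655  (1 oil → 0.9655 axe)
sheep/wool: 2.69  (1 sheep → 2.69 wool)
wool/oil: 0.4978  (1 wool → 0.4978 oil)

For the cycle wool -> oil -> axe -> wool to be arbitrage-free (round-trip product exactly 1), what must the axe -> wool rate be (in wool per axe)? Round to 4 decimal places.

Known legs of the cycle: 0.4978 × 0.9655 = 0.4806259
For no arbitrage the full-cycle product must be 1, so the missing rate is 1 / 0.4806259 ≈ 2.080620.

2.0806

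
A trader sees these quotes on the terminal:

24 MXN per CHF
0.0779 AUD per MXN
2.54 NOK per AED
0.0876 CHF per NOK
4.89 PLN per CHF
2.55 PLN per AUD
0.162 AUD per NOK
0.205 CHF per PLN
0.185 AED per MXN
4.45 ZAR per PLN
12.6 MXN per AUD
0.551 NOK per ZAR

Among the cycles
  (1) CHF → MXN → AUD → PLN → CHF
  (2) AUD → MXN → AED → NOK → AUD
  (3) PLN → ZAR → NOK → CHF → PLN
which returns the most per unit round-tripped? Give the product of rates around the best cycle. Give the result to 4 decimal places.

1.0503

(1) 24 × 0.0779 × 2.55 × 0.205 = 0.97733
(2) 12.6 × 0.185 × 2.54 × 0.162 = 0.95916
(3) 4.45 × 0.551 × 0.0876 × 4.89 = 1.05033
Highest is cycle (3) at 1.0503 (>1, arbitrage).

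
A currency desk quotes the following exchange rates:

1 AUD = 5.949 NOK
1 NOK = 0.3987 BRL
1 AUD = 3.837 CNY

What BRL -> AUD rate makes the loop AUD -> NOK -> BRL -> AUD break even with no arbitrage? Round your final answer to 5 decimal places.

0.42161

Known legs of the cycle: 5.949 × 0.3987 = 2.3718663
For no arbitrage the full-cycle product must be 1, so the missing rate is 1 / 2.3718663 ≈ 0.4216089.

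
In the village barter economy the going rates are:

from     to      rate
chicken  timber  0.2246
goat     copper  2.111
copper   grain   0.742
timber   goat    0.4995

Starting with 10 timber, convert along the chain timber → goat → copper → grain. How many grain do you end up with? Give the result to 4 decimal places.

10 timber × 0.4995 = 4.995 goat
4.995 goat × 2.111 = 10.544445 copper
10.544445 copper × 0.742 = 7.82397819 grain

7.8240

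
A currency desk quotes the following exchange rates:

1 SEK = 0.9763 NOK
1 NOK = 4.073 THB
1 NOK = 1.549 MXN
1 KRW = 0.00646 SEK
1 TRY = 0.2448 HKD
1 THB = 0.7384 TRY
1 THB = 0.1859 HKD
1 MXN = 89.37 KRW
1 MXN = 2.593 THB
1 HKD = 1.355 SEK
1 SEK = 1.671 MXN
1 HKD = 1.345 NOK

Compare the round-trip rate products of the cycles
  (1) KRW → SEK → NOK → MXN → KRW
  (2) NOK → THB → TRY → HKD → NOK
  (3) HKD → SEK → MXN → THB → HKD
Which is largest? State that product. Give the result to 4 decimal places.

1.0914

(1) 0.00646 × 0.9763 × 1.549 × 89.37 = 0.87309
(2) 4.073 × 0.7384 × 0.2448 × 1.345 = 0.99024
(3) 1.355 × 1.671 × 2.593 × 0.1859 = 1.09143
Highest is cycle (3) at 1.0914 (>1, arbitrage).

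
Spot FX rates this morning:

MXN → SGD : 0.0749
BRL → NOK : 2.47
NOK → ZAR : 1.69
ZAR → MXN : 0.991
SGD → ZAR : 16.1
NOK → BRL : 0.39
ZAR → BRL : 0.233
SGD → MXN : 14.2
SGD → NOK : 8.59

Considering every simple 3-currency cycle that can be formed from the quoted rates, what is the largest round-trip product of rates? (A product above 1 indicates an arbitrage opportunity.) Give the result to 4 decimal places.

1.1950

MXN→SGD→ZAR→MXN: 0.0749 × 16.1 × 0.991 = 1.19504
NOK→ZAR→BRL→NOK: 1.69 × 0.233 × 2.47 = 0.97261
Maximum is MXN→SGD→ZAR→MXN at 1.1950; arbitrage exists.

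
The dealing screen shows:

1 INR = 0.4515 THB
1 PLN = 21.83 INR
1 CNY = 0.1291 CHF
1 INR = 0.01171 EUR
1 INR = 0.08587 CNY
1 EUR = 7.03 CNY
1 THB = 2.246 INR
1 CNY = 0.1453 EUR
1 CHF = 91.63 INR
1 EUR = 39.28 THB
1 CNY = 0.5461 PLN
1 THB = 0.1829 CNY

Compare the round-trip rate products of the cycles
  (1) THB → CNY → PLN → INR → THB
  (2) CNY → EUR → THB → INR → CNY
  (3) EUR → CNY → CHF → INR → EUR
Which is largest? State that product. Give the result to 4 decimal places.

(1) 0.1829 × 0.5461 × 21.83 × 0.4515 = 0.98446
(2) 0.1453 × 39.28 × 2.246 × 0.08587 = 1.10075
(3) 7.03 × 0.1291 × 91.63 × 0.01171 = 0.97381
Highest is cycle (2) at 1.1007 (>1, arbitrage).

1.1007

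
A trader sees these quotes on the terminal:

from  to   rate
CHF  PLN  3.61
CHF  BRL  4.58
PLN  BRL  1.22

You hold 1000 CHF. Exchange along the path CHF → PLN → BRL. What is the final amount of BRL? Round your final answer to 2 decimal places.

1000 CHF × 3.61 = 3610 PLN
3610 PLN × 1.22 = 4404.2 BRL

4404.20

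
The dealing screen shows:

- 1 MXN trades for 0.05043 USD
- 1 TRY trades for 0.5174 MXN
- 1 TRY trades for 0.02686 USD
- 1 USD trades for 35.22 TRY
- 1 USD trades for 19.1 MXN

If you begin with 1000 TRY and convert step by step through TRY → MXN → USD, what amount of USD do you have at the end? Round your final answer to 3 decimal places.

26.092

1000 TRY × 0.5174 = 517.4 MXN
517.4 MXN × 0.05043 = 26.092482 USD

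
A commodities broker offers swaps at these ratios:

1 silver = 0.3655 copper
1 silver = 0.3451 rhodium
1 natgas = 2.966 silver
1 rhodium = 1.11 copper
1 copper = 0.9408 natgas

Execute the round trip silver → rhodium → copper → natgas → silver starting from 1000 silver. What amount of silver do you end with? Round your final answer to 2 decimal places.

1068.90

1000 silver × 0.3451 = 345.1 rhodium
345.1 rhodium × 1.11 = 383.061 copper
383.061 copper × 0.9408 = 360.3837888 natgas
360.3837888 natgas × 2.966 = 1068.8983175808 silver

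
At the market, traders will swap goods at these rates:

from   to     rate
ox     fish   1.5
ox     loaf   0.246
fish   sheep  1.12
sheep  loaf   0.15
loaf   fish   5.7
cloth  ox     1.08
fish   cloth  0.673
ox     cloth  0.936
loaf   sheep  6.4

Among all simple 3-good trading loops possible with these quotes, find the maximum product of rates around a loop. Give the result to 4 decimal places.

1.0903

ox→fish→cloth→ox: 1.5 × 0.673 × 1.08 = 1.09026
sheep→loaf→fish→sheep: 0.15 × 5.7 × 1.12 = 0.95760
Maximum is ox→fish→cloth→ox at 1.0903; arbitrage exists.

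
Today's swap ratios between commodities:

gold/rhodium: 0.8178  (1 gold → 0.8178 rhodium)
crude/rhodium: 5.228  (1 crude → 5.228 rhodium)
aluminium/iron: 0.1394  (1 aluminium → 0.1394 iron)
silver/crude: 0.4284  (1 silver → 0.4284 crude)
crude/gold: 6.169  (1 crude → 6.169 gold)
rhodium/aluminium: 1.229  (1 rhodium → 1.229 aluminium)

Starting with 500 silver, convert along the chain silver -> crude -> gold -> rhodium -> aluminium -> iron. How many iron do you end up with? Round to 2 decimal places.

500 silver × 0.4284 = 214.2 crude
214.2 crude × 6.169 = 1321.3998 gold
1321.3998 gold × 0.8178 = 1080.64075644 rhodium
1080.64075644 rhodium × 1.229 = 1328.10748966476 aluminium
1328.10748966476 aluminium × 0.1394 = 185.138184059267544 iron

185.14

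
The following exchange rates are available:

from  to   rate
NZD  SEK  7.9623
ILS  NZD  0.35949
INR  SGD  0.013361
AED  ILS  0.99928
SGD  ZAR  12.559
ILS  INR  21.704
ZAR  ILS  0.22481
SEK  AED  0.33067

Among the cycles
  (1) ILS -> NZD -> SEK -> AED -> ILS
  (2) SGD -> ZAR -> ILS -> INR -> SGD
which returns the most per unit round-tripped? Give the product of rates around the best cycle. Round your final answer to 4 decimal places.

(1) 0.35949 × 7.9623 × 0.33067 × 0.99928 = 0.94582
(2) 12.559 × 0.22481 × 21.704 × 0.013361 = 0.81875
Highest is cycle (1) at 0.9458 (≤1, no arbitrage).

0.9458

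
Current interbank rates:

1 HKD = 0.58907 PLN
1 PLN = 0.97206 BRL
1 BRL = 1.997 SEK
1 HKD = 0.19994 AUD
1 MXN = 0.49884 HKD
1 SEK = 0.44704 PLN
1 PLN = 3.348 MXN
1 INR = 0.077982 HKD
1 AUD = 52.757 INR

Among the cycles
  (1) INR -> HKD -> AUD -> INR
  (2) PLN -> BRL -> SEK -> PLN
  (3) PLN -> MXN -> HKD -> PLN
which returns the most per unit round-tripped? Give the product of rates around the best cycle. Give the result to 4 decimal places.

0.9838

(1) 0.077982 × 0.19994 × 52.757 = 0.82257
(2) 0.97206 × 1.997 × 0.44704 = 0.86780
(3) 3.348 × 0.49884 × 0.58907 = 0.98382
Highest is cycle (3) at 0.9838 (≤1, no arbitrage).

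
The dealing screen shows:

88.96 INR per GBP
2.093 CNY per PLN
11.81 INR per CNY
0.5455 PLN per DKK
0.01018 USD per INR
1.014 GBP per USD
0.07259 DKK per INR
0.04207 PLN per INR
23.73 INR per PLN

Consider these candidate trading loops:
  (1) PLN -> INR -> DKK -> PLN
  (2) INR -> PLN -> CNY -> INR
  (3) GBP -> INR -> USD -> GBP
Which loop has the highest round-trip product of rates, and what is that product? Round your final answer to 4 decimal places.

1.0399

(1) 23.73 × 0.07259 × 0.5455 = 0.93966
(2) 0.04207 × 2.093 × 11.81 = 1.03990
(3) 88.96 × 0.01018 × 1.014 = 0.91829
Highest is cycle (2) at 1.0399 (>1, arbitrage).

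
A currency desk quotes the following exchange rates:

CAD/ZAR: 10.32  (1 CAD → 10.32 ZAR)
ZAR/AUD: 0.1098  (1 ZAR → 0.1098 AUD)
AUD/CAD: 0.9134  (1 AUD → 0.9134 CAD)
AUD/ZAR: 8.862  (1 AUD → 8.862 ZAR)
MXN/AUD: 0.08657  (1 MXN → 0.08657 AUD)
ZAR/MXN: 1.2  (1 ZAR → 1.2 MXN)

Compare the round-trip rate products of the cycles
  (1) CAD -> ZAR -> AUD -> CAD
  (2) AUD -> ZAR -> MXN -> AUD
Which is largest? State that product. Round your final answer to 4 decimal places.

(1) 10.32 × 0.1098 × 0.9134 = 1.03501
(2) 8.862 × 1.2 × 0.08657 = 0.92062
Highest is cycle (1) at 1.0350 (>1, arbitrage).

1.0350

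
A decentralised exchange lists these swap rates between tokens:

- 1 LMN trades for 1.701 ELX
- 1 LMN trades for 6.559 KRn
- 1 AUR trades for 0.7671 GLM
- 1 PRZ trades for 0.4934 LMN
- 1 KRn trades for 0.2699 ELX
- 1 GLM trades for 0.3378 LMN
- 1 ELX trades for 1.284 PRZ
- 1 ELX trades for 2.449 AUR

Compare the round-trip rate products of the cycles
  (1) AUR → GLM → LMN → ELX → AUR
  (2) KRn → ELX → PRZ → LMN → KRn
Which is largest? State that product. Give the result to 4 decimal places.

1.1215

(1) 0.7671 × 0.3378 × 1.701 × 2.449 = 1.07946
(2) 0.2699 × 1.284 × 0.4934 × 6.559 = 1.12151
Highest is cycle (2) at 1.1215 (>1, arbitrage).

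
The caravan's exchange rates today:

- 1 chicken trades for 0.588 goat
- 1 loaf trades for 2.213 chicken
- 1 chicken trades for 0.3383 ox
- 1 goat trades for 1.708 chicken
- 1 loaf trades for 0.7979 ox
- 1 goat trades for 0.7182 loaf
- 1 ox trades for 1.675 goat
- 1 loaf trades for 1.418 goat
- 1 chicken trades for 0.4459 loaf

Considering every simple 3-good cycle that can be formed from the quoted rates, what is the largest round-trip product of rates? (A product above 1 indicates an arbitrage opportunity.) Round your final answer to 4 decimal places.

chicken→loaf→goat→chicken: 0.4459 × 1.418 × 1.708 = 1.07994
ox→goat→chicken→ox: 1.675 × 1.708 × 0.3383 = 0.96784
ox→goat→loaf→ox: 1.675 × 0.7182 × 0.7979 = 0.95986
chicken→goat→loaf→chicken: 0.588 × 0.7182 × 2.213 = 0.93455
Maximum is chicken→loaf→goat→chicken at 1.0799; arbitrage exists.

1.0799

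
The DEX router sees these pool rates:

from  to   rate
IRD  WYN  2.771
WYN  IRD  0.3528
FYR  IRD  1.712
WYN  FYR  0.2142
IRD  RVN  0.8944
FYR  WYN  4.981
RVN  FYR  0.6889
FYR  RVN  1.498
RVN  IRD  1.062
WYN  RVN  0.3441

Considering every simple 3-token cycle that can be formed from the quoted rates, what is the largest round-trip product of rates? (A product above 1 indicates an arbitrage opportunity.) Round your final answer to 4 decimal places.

1.1807

WYN→RVN→FYR→WYN: 0.3441 × 0.6889 × 4.981 = 1.18075
FYR→IRD→RVN→FYR: 1.712 × 0.8944 × 0.6889 = 1.05485
WYN→FYR→IRD→WYN: 0.2142 × 1.712 × 2.771 = 1.01615
WYN→RVN→IRD→WYN: 0.3441 × 1.062 × 2.771 = 1.01262
Maximum is WYN→RVN→FYR→WYN at 1.1807; arbitrage exists.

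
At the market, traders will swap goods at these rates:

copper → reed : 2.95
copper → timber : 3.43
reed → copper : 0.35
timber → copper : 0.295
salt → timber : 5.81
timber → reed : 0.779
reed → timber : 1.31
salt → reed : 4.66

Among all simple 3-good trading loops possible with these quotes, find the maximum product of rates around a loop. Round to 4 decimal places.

1.1400

copper→reed→timber→copper: 2.95 × 1.31 × 0.295 = 1.14003
copper→timber→reed→copper: 3.43 × 0.779 × 0.35 = 0.93519
Maximum is copper→reed→timber→copper at 1.1400; arbitrage exists.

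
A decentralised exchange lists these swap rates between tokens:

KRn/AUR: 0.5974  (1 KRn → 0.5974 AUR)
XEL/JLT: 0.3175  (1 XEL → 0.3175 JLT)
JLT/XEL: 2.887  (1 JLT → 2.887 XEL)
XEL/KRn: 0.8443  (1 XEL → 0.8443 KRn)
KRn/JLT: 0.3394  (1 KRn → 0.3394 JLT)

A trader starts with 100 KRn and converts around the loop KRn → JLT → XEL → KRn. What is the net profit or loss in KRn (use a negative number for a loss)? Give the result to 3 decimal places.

100 KRn × 0.3394 = 33.94 JLT
33.94 JLT × 2.887 = 97.98478 XEL
97.98478 XEL × 0.8443 = 82.728549754 KRn
Net change: 82.728549754 − 100 = -17.271450246 KRn

-17.271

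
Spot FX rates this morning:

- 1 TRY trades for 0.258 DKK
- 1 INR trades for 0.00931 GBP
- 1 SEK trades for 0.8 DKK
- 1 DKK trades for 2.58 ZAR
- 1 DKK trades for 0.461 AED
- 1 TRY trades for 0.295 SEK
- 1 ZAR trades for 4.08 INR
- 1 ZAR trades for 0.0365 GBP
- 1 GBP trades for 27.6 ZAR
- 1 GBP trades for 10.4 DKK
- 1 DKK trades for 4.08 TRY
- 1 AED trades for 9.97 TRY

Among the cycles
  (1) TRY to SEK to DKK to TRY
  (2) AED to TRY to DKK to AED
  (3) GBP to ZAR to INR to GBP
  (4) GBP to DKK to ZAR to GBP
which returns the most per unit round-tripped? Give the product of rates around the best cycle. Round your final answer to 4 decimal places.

1.1858

(1) 0.295 × 0.8 × 4.08 = 0.96288
(2) 9.97 × 0.258 × 0.461 = 1.18581
(3) 27.6 × 4.08 × 0.00931 = 1.04838
(4) 10.4 × 2.58 × 0.0365 = 0.97937
Highest is cycle (2) at 1.1858 (>1, arbitrage).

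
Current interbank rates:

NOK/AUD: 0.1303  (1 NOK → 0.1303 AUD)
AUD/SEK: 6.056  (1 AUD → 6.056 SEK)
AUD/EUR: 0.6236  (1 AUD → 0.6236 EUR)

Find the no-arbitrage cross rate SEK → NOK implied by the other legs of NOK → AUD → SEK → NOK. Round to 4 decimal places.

Known legs of the cycle: 0.1303 × 6.056 = 0.7890968
For no arbitrage the full-cycle product must be 1, so the missing rate is 1 / 0.7890968 ≈ 1.267272.

1.2673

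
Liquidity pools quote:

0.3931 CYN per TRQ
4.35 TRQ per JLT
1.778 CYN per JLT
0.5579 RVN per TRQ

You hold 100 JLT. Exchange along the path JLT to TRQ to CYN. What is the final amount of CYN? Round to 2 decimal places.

171.00

100 JLT × 4.35 = 435 TRQ
435 TRQ × 0.3931 = 170.9985 CYN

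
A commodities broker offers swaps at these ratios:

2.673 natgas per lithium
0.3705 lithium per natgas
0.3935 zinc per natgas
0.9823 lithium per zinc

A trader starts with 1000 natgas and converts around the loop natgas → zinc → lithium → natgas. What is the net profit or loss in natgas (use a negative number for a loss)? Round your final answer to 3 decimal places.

1000 natgas × 0.3935 = 393.5 zinc
393.5 zinc × 0.9823 = 386.53505 lithium
386.53505 lithium × 2.673 = 1033.20818865 natgas
Net change: 1033.20818865 − 1000 = 33.20818865 natgas

33.208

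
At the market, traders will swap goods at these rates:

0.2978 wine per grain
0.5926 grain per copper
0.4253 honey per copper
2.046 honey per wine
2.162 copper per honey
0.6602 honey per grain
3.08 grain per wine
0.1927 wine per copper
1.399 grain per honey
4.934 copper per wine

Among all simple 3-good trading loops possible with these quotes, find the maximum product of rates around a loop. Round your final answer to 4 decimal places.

copper→grain→wine→copper: 0.5926 × 0.2978 × 4.934 = 0.87073
honey→grain→wine→honey: 1.399 × 0.2978 × 2.046 = 0.85241
honey→copper→wine→honey: 2.162 × 0.1927 × 2.046 = 0.85240
honey→copper→grain→honey: 2.162 × 0.5926 × 0.6602 = 0.84585
Maximum is copper→grain→wine→copper at 0.8707; no arbitrage — every cycle loses value.

0.8707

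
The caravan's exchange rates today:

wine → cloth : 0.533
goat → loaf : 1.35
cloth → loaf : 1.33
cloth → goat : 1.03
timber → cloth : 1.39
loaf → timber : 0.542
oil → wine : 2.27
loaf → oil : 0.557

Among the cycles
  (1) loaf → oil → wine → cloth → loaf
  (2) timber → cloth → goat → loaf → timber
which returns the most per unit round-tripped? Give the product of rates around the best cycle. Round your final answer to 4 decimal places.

1.0476

(1) 0.557 × 2.27 × 0.533 × 1.33 = 0.89631
(2) 1.39 × 1.03 × 1.35 × 0.542 = 1.04757
Highest is cycle (2) at 1.0476 (>1, arbitrage).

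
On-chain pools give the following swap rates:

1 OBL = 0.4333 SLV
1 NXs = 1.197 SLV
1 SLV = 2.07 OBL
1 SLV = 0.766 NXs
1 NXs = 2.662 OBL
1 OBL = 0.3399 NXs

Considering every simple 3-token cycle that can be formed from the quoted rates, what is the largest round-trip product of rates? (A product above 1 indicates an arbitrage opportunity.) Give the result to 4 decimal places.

NXs→OBL→SLV→NXs: 2.662 × 0.4333 × 0.766 = 0.88354
NXs→SLV→OBL→NXs: 1.197 × 2.07 × 0.3399 = 0.84220
Maximum is NXs→OBL→SLV→NXs at 0.8835; no arbitrage — every cycle loses value.

0.8835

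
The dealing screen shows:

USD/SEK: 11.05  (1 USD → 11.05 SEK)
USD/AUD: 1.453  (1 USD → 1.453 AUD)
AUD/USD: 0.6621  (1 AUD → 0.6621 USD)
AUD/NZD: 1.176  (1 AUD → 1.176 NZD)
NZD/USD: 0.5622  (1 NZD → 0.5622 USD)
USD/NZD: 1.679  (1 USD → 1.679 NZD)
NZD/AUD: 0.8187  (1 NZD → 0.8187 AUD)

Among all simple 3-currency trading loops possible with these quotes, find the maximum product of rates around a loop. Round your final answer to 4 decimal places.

AUD→NZD→USD→AUD: 1.176 × 0.5622 × 1.453 = 0.96065
AUD→USD→NZD→AUD: 0.6621 × 1.679 × 0.8187 = 0.91012
Maximum is AUD→NZD→USD→AUD at 0.9606; no arbitrage — every cycle loses value.

0.9606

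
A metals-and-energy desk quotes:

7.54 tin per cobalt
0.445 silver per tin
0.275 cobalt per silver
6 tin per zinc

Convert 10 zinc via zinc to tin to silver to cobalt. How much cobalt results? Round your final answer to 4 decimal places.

10 zinc × 6 = 60 tin
60 tin × 0.445 = 26.7 silver
26.7 silver × 0.275 = 7.3425 cobalt

7.3425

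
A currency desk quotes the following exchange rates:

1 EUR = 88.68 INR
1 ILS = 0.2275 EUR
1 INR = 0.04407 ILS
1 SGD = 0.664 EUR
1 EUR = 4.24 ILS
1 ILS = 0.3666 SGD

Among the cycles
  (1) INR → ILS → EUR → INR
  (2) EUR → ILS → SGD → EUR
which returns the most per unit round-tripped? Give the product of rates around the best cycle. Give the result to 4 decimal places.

(1) 0.04407 × 0.2275 × 88.68 = 0.88910
(2) 4.24 × 0.3666 × 0.664 = 1.03211
Highest is cycle (2) at 1.0321 (>1, arbitrage).

1.0321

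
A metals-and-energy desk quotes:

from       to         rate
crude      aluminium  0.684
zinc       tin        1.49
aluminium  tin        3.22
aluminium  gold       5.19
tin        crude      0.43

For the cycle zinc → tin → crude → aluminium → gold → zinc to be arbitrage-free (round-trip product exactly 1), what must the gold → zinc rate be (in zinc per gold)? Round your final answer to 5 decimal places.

0.43966

Known legs of the cycle: 1.49 × 0.43 × 0.684 × 5.19 = 2.274459372
For no arbitrage the full-cycle product must be 1, so the missing rate is 1 / 2.274459372 ≈ 0.4396649.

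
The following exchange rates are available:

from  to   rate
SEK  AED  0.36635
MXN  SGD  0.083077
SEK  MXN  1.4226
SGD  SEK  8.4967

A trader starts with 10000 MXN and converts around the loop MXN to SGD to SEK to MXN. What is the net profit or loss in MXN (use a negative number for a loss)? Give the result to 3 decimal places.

41.854

10000 MXN × 0.083077 = 830.77 SGD
830.77 SGD × 8.4967 = 7058.803459 SEK
7058.803459 SEK × 1.4226 = 10041.8538007734 MXN
Net change: 10041.8538007734 − 10000 = 41.8538007734 MXN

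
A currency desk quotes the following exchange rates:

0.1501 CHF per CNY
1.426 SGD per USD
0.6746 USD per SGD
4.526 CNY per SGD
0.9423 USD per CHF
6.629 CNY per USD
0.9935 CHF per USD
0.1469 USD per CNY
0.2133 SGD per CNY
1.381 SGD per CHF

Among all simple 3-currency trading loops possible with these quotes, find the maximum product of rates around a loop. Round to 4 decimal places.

CNY→SGD→USD→CNY: 0.2133 × 0.6746 × 6.629 = 0.95386
CNY→USD→SGD→CNY: 0.1469 × 1.426 × 4.526 = 0.94810
CHF→SGD→CNY→CHF: 1.381 × 4.526 × 0.1501 = 0.93819
CHF→USD→CNY→CHF: 0.9423 × 6.629 × 0.1501 = 0.93760
CHF→SGD→USD→CHF: 1.381 × 0.6746 × 0.9935 = 0.92557
Maximum is CNY→SGD→USD→CNY at 0.9539; no arbitrage — every cycle loses value.

0.9539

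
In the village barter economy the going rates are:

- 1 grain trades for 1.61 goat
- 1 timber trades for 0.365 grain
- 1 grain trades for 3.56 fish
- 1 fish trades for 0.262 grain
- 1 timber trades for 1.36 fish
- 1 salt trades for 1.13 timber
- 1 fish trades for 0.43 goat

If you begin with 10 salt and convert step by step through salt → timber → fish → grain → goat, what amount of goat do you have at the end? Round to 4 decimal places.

6.4825

10 salt × 1.13 = 11.3 timber
11.3 timber × 1.36 = 15.368 fish
15.368 fish × 0.262 = 4.026416 grain
4.026416 grain × 1.61 = 6.48252976 goat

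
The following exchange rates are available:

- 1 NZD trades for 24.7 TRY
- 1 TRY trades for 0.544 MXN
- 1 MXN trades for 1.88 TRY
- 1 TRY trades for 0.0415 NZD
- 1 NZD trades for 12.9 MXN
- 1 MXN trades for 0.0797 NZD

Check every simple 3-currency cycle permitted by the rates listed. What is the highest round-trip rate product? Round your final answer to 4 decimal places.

MXN→NZD→TRY→MXN: 0.0797 × 24.7 × 0.544 = 1.07091
MXN→TRY→NZD→MXN: 1.88 × 0.0415 × 12.9 = 1.00646
Maximum is MXN→NZD→TRY→MXN at 1.0709; arbitrage exists.

1.0709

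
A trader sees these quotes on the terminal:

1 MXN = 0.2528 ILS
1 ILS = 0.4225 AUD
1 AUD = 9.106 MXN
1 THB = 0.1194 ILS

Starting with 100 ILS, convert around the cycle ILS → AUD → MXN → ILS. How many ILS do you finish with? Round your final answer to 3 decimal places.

97.259

100 ILS × 0.4225 = 42.25 AUD
42.25 AUD × 9.106 = 384.7285 MXN
384.7285 MXN × 0.2528 = 97.2593648 ILS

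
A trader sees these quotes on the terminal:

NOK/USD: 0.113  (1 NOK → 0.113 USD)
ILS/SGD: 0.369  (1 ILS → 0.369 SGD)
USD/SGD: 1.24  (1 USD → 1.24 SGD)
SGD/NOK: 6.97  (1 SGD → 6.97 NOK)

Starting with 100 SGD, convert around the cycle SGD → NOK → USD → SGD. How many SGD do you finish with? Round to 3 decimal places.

100 SGD × 6.97 = 697 NOK
697 NOK × 0.113 = 78.761 USD
78.761 USD × 1.24 = 97.66364 SGD

97.664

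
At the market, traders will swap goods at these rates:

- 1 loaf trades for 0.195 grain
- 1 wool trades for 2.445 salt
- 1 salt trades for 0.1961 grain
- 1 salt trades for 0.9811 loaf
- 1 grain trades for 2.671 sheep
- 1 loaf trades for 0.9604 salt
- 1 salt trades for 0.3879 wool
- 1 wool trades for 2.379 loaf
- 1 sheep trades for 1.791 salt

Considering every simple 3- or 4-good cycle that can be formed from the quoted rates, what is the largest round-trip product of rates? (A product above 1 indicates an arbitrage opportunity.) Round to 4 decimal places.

sheep→salt→grain→sheep: 1.791 × 0.1961 × 2.671 = 0.93810
sheep→salt→loaf→grain→sheep: 1.791 × 0.9811 × 0.195 × 2.671 = 0.91520
wool→loaf→salt→wool: 2.379 × 0.9604 × 0.3879 = 0.88627
Maximum is sheep→salt→grain→sheep at 0.9381; no arbitrage — every cycle loses value.

0.9381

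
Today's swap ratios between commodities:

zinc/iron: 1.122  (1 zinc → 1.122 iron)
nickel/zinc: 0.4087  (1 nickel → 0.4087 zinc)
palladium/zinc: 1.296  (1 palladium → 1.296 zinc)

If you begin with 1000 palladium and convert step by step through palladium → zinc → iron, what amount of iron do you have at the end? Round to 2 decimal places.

1454.11

1000 palladium × 1.296 = 1296 zinc
1296 zinc × 1.122 = 1454.112 iron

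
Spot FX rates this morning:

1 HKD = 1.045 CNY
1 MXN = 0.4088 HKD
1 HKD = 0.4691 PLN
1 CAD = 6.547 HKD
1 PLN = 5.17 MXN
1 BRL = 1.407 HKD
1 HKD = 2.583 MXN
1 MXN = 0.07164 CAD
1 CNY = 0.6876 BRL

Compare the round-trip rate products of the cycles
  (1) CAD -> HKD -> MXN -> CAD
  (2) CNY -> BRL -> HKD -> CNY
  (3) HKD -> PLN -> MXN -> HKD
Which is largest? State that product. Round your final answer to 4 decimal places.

1.2115

(1) 6.547 × 2.583 × 0.07164 = 1.21150
(2) 0.6876 × 1.407 × 1.045 = 1.01099
(3) 0.4691 × 5.17 × 0.4088 = 0.99144
Highest is cycle (1) at 1.2115 (>1, arbitrage).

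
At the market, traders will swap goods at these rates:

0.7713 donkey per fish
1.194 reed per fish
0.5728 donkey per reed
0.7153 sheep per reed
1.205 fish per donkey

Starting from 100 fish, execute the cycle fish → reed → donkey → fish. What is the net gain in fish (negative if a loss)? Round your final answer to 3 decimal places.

100 fish × 1.194 = 119.4 reed
119.4 reed × 0.5728 = 68.39232 donkey
68.39232 donkey × 1.205 = 82.4127456 fish
Net change: 82.4127456 − 100 = -17.5872544 fish

-17.587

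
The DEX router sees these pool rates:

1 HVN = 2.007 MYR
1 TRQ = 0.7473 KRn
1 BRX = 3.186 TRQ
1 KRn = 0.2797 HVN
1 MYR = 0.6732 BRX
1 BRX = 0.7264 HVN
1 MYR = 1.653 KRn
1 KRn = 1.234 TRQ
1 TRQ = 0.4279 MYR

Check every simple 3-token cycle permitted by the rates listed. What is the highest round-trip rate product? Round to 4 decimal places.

0.9814

HVN→MYR→BRX→HVN: 2.007 × 0.6732 × 0.7264 = 0.98145
HVN→MYR→KRn→HVN: 2.007 × 1.653 × 0.2797 = 0.92792
BRX→TRQ→MYR→BRX: 3.186 × 0.4279 × 0.6732 = 0.91777
KRn→TRQ→MYR→KRn: 1.234 × 0.4279 × 1.653 = 0.87283
Maximum is HVN→MYR→BRX→HVN at 0.9814; no arbitrage — every cycle loses value.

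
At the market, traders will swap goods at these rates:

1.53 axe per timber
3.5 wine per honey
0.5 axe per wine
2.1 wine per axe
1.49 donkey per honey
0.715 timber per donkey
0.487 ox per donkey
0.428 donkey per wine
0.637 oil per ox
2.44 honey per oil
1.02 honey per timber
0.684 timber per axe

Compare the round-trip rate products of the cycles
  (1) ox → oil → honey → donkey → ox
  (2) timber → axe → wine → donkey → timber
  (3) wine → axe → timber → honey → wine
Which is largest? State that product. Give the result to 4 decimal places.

1.2209

(1) 0.637 × 2.44 × 1.49 × 0.487 = 1.12783
(2) 1.53 × 2.1 × 0.428 × 0.715 = 0.98324
(3) 0.5 × 0.684 × 1.02 × 3.5 = 1.22094
Highest is cycle (3) at 1.2209 (>1, arbitrage).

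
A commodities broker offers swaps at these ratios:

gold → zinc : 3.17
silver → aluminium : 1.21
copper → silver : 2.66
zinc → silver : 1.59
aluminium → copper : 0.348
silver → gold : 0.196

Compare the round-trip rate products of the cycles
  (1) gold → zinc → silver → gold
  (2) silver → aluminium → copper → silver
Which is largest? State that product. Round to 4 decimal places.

(1) 3.17 × 1.59 × 0.196 = 0.98790
(2) 1.21 × 0.348 × 2.66 = 1.12007
Highest is cycle (2) at 1.1201 (>1, arbitrage).

1.1201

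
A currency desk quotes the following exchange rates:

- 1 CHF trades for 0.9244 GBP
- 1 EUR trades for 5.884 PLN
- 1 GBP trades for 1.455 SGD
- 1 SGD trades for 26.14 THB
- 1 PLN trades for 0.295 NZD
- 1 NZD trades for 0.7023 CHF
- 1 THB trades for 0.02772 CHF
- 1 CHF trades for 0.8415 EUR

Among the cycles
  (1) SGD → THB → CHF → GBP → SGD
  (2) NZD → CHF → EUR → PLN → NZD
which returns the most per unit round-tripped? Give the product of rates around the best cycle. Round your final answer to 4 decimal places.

(1) 26.14 × 0.02772 × 0.9244 × 1.455 = 0.97459
(2) 0.7023 × 0.8415 × 5.884 × 0.295 = 1.02582
Highest is cycle (2) at 1.0258 (>1, arbitrage).

1.0258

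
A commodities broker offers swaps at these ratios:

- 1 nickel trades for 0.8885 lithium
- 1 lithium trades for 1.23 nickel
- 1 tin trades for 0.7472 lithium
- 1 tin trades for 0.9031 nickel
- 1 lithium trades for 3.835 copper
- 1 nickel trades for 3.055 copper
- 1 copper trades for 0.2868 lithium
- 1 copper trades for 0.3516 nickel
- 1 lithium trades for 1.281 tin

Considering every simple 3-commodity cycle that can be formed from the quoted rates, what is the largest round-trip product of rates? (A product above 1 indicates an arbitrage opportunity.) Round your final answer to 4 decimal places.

1.1980

copper→nickel→lithium→copper: 0.3516 × 0.8885 × 3.835 = 1.19804
copper→lithium→nickel→copper: 0.2868 × 1.23 × 3.055 = 1.07769
tin→nickel→lithium→tin: 0.9031 × 0.8885 × 1.281 = 1.02788
Maximum is copper→nickel→lithium→copper at 1.1980; arbitrage exists.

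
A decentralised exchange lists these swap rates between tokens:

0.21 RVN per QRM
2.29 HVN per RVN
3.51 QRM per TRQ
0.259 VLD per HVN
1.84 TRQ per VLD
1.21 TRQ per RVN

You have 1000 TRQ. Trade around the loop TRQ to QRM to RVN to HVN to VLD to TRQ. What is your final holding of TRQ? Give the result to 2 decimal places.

1000 TRQ × 3.51 = 3510 QRM
3510 QRM × 0.21 = 737.1 RVN
737.1 RVN × 2.29 = 1687.959 HVN
1687.959 HVN × 0.259 = 437.181381 VLD
437.181381 VLD × 1.84 = 804.41374104 TRQ

804.41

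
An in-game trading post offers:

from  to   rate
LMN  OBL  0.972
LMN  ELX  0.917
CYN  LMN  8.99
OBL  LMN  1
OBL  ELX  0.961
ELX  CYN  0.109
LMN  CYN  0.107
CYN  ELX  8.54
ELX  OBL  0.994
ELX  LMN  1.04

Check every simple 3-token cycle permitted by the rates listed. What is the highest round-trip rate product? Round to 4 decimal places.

OBL→ELX→LMN→OBL: 0.961 × 1.04 × 0.972 = 0.97146
CYN→ELX→LMN→CYN: 8.54 × 1.04 × 0.107 = 0.95033
OBL→LMN→ELX→OBL: 1 × 0.917 × 0.994 = 0.91150
CYN→LMN→ELX→CYN: 8.99 × 0.917 × 0.109 = 0.89858
Maximum is OBL→ELX→LMN→OBL at 0.9715; no arbitrage — every cycle loses value.

0.9715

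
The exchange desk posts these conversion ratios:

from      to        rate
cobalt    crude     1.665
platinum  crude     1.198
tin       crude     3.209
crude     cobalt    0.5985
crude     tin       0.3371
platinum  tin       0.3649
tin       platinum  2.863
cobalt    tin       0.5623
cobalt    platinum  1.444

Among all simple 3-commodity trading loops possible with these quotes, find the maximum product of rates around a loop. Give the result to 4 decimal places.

1.1562

tin→platinum→crude→tin: 2.863 × 1.198 × 0.3371 = 1.15621
cobalt→tin→crude→cobalt: 0.5623 × 3.209 × 0.5985 = 1.07995
cobalt→platinum→crude→cobalt: 1.444 × 1.198 × 0.5985 = 1.03535
Maximum is tin→platinum→crude→tin at 1.1562; arbitrage exists.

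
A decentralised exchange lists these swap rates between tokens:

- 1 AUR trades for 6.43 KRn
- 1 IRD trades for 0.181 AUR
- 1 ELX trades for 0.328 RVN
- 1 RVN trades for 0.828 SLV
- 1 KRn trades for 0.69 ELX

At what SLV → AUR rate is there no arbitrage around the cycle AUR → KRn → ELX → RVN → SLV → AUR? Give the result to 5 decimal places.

Known legs of the cycle: 6.43 × 0.69 × 0.328 × 0.828 = 1.2049367328
For no arbitrage the full-cycle product must be 1, so the missing rate is 1 / 1.2049367328 ≈ 0.8299191.

0.82992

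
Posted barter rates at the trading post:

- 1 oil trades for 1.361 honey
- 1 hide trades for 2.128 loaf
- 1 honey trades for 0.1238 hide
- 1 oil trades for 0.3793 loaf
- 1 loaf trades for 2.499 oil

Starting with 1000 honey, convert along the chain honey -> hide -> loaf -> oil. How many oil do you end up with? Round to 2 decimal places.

1000 honey × 0.1238 = 123.8 hide
123.8 hide × 2.128 = 263.4464 loaf
263.4464 loaf × 2.499 = 658.3525536 oil

658.35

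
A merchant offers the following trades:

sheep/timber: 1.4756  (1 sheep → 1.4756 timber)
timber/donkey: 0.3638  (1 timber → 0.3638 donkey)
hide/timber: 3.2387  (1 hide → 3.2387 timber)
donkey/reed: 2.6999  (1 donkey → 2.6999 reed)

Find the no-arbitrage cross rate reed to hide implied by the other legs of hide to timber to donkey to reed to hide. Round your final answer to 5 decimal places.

Known legs of the cycle: 3.2387 × 0.3638 × 2.6999 = 3.181127638094
For no arbitrage the full-cycle product must be 1, so the missing rate is 1 / 3.181127638094 ≈ 0.3143539.

0.31435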